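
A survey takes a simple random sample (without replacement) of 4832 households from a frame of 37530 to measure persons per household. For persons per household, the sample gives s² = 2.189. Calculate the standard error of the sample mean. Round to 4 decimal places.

Under SRS without replacement, Var(ȳ) = (1 − f)·s²/n with f = n/N = 4832/37530 = 0.12875033.
Var(ȳ) = (1 − 0.12875033)·2.189/4832 = 0.87124967·4.5302152 × 10^-4 = 3.9469485 × 10^-4.
SE(ȳ) = √(3.9469485 × 10^-4) = 0.0199.

0.0199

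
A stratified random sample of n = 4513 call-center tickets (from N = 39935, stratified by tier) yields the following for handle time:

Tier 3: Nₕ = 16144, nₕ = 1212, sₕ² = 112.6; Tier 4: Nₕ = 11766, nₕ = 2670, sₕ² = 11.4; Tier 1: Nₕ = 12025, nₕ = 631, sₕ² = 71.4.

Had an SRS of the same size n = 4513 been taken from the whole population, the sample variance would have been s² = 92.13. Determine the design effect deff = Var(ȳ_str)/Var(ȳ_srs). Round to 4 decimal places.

1.3282

Var(ȳ_str) = Σ Wₕ²(1−fₕ)sₕ²/nₕ with Wₕ = Nₕ/39935:
  Tier 3: (16144/39935)²·(1−1212/16144)·112.6/1212 = 0.014042923
  Tier 4: (11766/39935)²·(1−2670/11766)·11.4/2670 = 2.8652697 × 10^-4
  Tier 1: (12025/39935)²·(1−631/12025)·71.4/631 = 0.0097212648
  → Var(ȳ_str) = 0.024050715.
Var(ȳ_srs) = (1 − 4513/39935)·92.13/4513 = 0.01810736.
deff = 0.024050715 / 0.01810736 = 1.3282.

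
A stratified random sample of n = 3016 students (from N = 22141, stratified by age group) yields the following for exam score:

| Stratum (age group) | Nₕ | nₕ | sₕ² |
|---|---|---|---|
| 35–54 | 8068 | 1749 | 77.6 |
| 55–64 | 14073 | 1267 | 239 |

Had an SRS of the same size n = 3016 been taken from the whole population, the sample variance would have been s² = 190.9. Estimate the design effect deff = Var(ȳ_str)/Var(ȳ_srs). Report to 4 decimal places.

1.3528

Var(ȳ_str) = Σ Wₕ²(1−fₕ)sₕ²/nₕ with Wₕ = Nₕ/22141:
  35–54: (8068/22141)²·(1−1749/8068)·77.6/1749 = 0.0046141498
  55–64: (14073/22141)²·(1−1267/14073)·239/1267 = 0.069346893
  → Var(ȳ_str) = 0.073961043.
Var(ȳ_srs) = (1 − 3016/22141)·190.9/3016 = 0.054673743.
deff = 0.073961043 / 0.054673743 = 1.3528.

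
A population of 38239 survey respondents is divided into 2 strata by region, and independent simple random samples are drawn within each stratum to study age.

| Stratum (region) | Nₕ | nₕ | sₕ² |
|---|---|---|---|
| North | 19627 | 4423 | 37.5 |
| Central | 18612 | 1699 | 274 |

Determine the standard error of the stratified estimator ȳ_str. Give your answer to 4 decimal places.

0.1909

Var(ȳ_str) = Σₕ Wₕ²(1 − fₕ)sₕ²/nₕ with Wₕ = Nₕ/N, N = 38239.
North: Wₕ = 0.51327179; term = 0.51327179²·(1 − 0.22535283)·37.5/4423 = 0.0017302667.
Central: Wₕ = 0.48672821; term = 0.48672821²·(1 − 0.09128519)·274/1699 = 0.03471825.
Sum = 0.036448517.
SE = √(0.036448517) = 0.1909.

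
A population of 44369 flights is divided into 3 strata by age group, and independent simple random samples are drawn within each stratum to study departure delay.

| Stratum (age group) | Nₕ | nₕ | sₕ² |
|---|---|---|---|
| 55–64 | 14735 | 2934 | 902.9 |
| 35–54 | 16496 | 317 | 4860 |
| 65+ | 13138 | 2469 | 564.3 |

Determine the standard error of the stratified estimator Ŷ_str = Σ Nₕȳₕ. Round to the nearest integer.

Var(Ŷ_str) = Σₕ Nₕ²(1 − fₕ)sₕ²/nₕ.
55–64: 14735²·(1 − 2934/14735)·902.9/2934 = 5.3511669 × 10^7.
35–54: 16496²·(1 − 317/16496)·4860/317 = 4.0917334 × 10^9.
65+: 13138²·(1 − 2469/13138)·564.3/2469 = 3.2036269 × 10^7.
Sum = 4.1772813 × 10^9.
SE = √(4.1772813 × 10^9) = 64632.

64632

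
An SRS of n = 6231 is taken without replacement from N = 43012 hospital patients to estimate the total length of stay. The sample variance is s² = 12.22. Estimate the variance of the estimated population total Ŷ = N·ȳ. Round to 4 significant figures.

Var(Ŷ) = N²·Var(ȳ) = N²·(1 − n/N)·s²/n.
f = 6231/43012 = 0.14486655; Var(ȳ) = 0.85513345·12.22/6231 = 0.0016770552.
Var(Ŷ) = 43012² · 0.0016770552 = 3.102606 × 10^6.

3.103 × 10^6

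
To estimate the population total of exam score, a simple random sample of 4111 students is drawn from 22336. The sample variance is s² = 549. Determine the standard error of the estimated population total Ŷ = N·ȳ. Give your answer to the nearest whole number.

Var(Ŷ) = N²·Var(ȳ) = N²·(1 − n/N)·s²/n.
f = 4111/22336 = 0.18405265; Var(ȳ) = 0.81594735·549/4111 = 0.108965.
Var(Ŷ) = 22336² · 0.108965 = 5.43623 × 10^7.
SE(Ŷ) = √(5.43623 × 10^7) = 7373.

7373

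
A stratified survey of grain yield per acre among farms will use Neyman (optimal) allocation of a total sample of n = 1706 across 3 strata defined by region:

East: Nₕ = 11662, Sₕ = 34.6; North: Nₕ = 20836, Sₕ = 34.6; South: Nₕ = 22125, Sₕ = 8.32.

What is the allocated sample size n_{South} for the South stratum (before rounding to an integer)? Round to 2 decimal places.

240.00

Neyman allocation: nₕ = n·NₕSₕ / Σⱼ NⱼSⱼ.
Σ NⱼSⱼ = 11662·34.6 + 20836·34.6 + 22125·8.32 = 1.3085108 × 10^6.
n_{South} = 1706·22125·8.32 / (1.3085108 × 10^6) = 240.00.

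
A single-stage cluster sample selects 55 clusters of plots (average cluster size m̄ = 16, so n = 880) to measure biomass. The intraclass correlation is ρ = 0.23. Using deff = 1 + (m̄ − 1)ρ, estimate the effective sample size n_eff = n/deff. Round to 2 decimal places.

197.75

deff = 1 + (16 − 1)·0.23 = 1 + 3.45 = 4.45.
n_eff = 880 / 4.45 = 197.75.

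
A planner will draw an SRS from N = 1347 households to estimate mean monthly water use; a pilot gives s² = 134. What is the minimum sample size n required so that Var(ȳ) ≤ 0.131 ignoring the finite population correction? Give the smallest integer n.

1023

Without fpc, n₀ = s²/D = 134/0.131 = 1022.9008.
Rounding up, n = 1023.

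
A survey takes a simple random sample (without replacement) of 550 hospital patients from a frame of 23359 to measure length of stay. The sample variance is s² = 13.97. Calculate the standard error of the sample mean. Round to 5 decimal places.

Under SRS without replacement, Var(ȳ) = (1 − f)·s²/n with f = n/N = 550/23359 = 0.02354553.
Var(ȳ) = (1 − 0.02354553)·13.97/550 = 0.97645447·0.0254 = 0.024801944.
SE(ȳ) = √(0.024801944) = 0.15749.

0.15749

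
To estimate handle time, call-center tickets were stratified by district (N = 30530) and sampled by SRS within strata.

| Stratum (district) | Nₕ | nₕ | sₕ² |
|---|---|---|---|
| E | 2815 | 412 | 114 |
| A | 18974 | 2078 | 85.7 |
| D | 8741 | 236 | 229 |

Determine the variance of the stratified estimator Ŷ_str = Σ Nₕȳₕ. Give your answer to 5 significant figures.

Var(Ŷ_str) = Σₕ Nₕ²(1 − fₕ)sₕ²/nₕ.
E: 2815²·(1 − 412/2815)·114/412 = 1.8717154 × 10^6.
A: 18974²·(1 − 2078/18974)·85.7/2078 = 1.3221419 × 10^7.
D: 8741²·(1 − 236/8741)·229/236 = 7.213714 × 10^7.
Sum = 8.7230274 × 10^7.

8.7230 × 10^7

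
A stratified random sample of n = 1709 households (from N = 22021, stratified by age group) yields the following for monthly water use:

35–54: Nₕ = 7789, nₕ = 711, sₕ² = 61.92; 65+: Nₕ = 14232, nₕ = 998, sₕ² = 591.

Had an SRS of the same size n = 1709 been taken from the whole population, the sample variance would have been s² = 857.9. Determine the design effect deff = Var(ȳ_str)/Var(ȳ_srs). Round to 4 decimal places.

Var(ȳ_str) = Σ Wₕ²(1−fₕ)sₕ²/nₕ with Wₕ = Nₕ/22021:
  35–54: (7789/22021)²·(1−711/7789)·61.92/711 = 0.0099010108
  65+: (14232/22021)²·(1−998/14232)·591/998 = 0.23000641
  → Var(ȳ_str) = 0.23990742.
Var(ȳ_srs) = (1 − 1709/22021)·857.9/1709 = 0.4630312.
deff = 0.23990742 / 0.4630312 = 0.5181.

0.5181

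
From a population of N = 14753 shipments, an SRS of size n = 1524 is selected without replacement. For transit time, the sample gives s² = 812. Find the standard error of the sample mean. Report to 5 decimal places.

Under SRS without replacement, Var(ȳ) = (1 − f)·s²/n with f = n/N = 1524/14753 = 0.10330102.
Var(ȳ) = (1 − 0.10330102)·812/1524 = 0.89669898·0.5328084 = 0.47776875.
SE(ȳ) = √(0.47776875) = 0.69121.

0.69121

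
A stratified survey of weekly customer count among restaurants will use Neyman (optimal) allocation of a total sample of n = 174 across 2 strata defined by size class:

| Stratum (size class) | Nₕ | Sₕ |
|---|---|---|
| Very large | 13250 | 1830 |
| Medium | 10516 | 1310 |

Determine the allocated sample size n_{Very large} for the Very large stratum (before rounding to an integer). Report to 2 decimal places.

110.96

Neyman allocation: nₕ = n·NₕSₕ / Σⱼ NⱼSⱼ.
Σ NⱼSⱼ = 13250·1830 + 10516·1310 = 3.802346 × 10^7.
n_{Very large} = 174·13250·1830 / (3.802346 × 10^7) = 110.96.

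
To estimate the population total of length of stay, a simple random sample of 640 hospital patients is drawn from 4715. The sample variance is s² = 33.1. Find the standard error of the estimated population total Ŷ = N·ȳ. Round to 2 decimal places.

Var(Ŷ) = N²·Var(ȳ) = N²·(1 − n/N)·s²/n.
f = 640/4715 = 0.13573701; Var(ȳ) = 0.86426299·33.1/640 = 0.044698602.
Var(Ŷ) = 4715² · 0.044698602 = 993704.68.
SE(Ŷ) = √(993704.68) = 996.85.

996.85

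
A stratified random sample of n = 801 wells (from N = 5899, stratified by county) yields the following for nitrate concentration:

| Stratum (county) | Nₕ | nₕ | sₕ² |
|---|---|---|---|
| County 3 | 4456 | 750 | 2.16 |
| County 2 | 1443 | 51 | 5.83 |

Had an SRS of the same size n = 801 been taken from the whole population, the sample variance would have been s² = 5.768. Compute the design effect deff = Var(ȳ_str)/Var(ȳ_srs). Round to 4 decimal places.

1.2799

Var(ȳ_str) = Σ Wₕ²(1−fₕ)sₕ²/nₕ with Wₕ = Nₕ/5899:
  County 3: (4456/5899)²·(1−750/4456)·2.16/750 = 0.0013667412
  County 2: (1443/5899)²·(1−51/1443)·5.83/51 = 0.0065985293
  → Var(ȳ_str) = 0.0079652705.
Var(ȳ_srs) = (1 − 801/5899)·5.768/801 = 0.0062232059.
deff = 0.0079652705 / 0.0062232059 = 1.2799.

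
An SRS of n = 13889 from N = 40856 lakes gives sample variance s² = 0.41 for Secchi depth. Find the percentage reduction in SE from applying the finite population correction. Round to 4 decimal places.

18.7565

f = n/N = 13889/40856 = 0.33995007.
SE_no-fpc = √(s²/n) = 0.0054332094; SE_fpc = √((1−f)s²/n) = 0.0044141271.
Ratio = √(1−f) = 0.81243457. Reduction = 100·(1 − 0.81243457) = 18.7565%.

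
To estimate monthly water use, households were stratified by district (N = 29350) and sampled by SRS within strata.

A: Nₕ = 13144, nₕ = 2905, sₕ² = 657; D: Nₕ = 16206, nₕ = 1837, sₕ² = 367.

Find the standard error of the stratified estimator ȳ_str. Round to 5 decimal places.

0.29890

Var(ȳ_str) = Σₕ Wₕ²(1 − fₕ)sₕ²/nₕ with Wₕ = Nₕ/N, N = 29350.
A: Wₕ = 0.44783646; term = 0.44783646²·(1 − 0.22101339)·657/2905 = 0.035333618.
D: Wₕ = 0.55216354; term = 0.55216354²·(1 − 0.11335308)·367/1837 = 0.054006132.
Sum = 0.08933975.
SE = √(0.08933975) = 0.29890.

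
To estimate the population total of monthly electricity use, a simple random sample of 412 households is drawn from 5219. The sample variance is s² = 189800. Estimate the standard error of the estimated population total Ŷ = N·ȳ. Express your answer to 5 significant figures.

Var(Ŷ) = N²·Var(ȳ) = N²·(1 − n/N)·s²/n.
f = 412/5219 = 0.07894233; Var(ȳ) = 0.92105767·189800/412 = 424.31249.
Var(Ŷ) = 5219² · 424.31249 = 1.1557407 × 10^10.
SE(Ŷ) = √(1.1557407 × 10^10) = 107510.

107510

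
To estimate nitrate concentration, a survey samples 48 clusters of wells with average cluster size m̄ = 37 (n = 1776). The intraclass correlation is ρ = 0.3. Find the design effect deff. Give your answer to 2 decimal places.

deff = 1 + (37 − 1)·0.3 = 1 + 10.8 = 11.8.

11.80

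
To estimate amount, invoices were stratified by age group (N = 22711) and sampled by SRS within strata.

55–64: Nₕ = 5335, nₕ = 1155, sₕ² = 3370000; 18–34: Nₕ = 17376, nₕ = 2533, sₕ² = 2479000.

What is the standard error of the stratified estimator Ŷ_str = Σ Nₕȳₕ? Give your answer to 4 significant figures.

563500

Var(Ŷ_str) = Σₕ Nₕ²(1 − fₕ)sₕ²/nₕ.
55–64: 5335²·(1 − 1155/5335)·3370000/1155 = 6.5066676 × 10^10.
18–34: 17376²·(1 − 2533/17376)·2479000/2533 = 2.5241365 × 10^11.
Sum = 3.1748033 × 10^11.
SE = √(3.1748033 × 10^11) = 563500.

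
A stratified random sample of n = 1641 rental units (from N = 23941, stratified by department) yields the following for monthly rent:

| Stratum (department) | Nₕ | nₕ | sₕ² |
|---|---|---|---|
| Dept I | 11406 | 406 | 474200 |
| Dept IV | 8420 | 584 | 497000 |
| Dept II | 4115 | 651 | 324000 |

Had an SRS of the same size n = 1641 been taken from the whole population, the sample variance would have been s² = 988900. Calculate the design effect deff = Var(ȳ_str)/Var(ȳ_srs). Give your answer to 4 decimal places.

0.6521

Var(ȳ_str) = Σ Wₕ²(1−fₕ)sₕ²/nₕ with Wₕ = Nₕ/23941:
  Dept I: (11406/23941)²·(1−406/11406)·474200/406 = 255.66837
  Dept IV: (8420/23941)²·(1−584/8420)·497000/584 = 97.963769
  Dept II: (4115/23941)²·(1−651/4115)·324000/651 = 12.377336
  → Var(ȳ_str) = 366.00948.
Var(ȳ_srs) = (1 − 1641/23941)·988900/1641 = 561.31464.
deff = 366.00948 / 561.31464 = 0.6521.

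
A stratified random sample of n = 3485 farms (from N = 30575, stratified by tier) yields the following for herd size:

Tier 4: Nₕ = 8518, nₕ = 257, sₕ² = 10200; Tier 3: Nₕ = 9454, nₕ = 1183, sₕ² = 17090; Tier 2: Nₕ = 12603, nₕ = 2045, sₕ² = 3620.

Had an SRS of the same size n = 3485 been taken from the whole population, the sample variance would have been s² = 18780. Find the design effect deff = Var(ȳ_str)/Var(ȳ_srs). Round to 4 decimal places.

Var(ȳ_str) = Σ Wₕ²(1−fₕ)sₕ²/nₕ with Wₕ = Nₕ/30575:
  Tier 4: (8518/30575)²·(1−257/8518)·10200/257 = 2.9874757
  Tier 3: (9454/30575)²·(1−1183/9454)·17090/1183 = 1.2083646
  Tier 2: (12603/30575)²·(1−2045/12603)·3620/2045 = 0.25196367
  → Var(ȳ_str) = 4.447804.
Var(ȳ_srs) = (1 − 3485/30575)·18780/3485 = 4.7745819.
deff = 4.447804 / 4.7745819 = 0.9316.

0.9316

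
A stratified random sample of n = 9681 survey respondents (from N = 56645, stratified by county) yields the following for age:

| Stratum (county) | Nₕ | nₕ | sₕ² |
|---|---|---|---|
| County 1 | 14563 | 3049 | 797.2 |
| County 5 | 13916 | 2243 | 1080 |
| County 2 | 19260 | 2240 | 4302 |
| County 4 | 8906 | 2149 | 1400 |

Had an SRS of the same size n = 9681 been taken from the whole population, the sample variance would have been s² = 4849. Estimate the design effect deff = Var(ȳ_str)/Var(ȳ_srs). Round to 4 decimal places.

Var(ȳ_str) = Σ Wₕ²(1−fₕ)sₕ²/nₕ with Wₕ = Nₕ/56645:
  County 1: (14563/56645)²·(1−3049/14563)·797.2/3049 = 0.013663557
  County 5: (13916/56645)²·(1−2243/13916)·1080/2243 = 0.024376325
  County 2: (19260/56645)²·(1−2240/19260)·4302/2240 = 0.19620726
  County 4: (8906/56645)²·(1−2149/8906)·1400/2149 = 0.012218139
  → Var(ȳ_str) = 0.24646528.
Var(ȳ_srs) = (1 − 9681/56645)·4849/9681 = 0.41527469.
deff = 0.24646528 / 0.41527469 = 0.5935.

0.5935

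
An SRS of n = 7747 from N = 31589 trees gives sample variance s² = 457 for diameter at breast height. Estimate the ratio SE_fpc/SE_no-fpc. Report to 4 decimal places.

f = n/N = 7747/31589 = 0.24524360.
SE_no-fpc = √(s²/n) = 0.24287976; SE_fpc = √((1−f)s²/n) = 0.21100596.
Ratio = √(1−f) = 0.86876717.

0.8688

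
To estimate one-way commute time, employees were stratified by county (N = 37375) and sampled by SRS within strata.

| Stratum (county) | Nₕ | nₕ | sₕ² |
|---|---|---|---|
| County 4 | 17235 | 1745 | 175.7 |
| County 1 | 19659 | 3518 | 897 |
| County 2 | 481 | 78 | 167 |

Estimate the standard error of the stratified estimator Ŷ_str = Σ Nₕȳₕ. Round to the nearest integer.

10402

Var(Ŷ_str) = Σₕ Nₕ²(1 − fₕ)sₕ²/nₕ.
County 4: 17235²·(1 − 1745/17235)·175.7/1745 = 2.6880605 × 10^7.
County 1: 19659²·(1 − 3518/19659)·897/3518 = 8.0907442 × 10^7.
County 2: 481²·(1 − 78/481)·167/78 = 415022.83.
Sum = 1.0820307 × 10^8.
SE = √(1.0820307 × 10^8) = 10402.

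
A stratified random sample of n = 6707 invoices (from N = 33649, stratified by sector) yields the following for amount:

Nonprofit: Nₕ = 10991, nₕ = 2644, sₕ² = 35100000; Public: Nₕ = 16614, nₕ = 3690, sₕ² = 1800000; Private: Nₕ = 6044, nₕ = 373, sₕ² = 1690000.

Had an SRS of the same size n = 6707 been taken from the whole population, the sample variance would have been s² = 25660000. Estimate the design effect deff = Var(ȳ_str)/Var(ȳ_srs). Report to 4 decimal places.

0.4261

Var(ȳ_str) = Σ Wₕ²(1−fₕ)sₕ²/nₕ with Wₕ = Nₕ/33649:
  Nonprofit: (10991/33649)²·(1−2644/10991)·35100000/2644 = 1075.645
  Public: (16614/33649)²·(1−3690/16614)·1800000/3690 = 92.506653
  Private: (6044/33649)²·(1−373/6044)·1690000/373 = 137.1569
  → Var(ȳ_str) = 1305.3086.
Var(ȳ_srs) = (1 − 6707/33649)·25660000/6707 = 3063.2752.
deff = 1305.3086 / 3063.2752 = 0.4261.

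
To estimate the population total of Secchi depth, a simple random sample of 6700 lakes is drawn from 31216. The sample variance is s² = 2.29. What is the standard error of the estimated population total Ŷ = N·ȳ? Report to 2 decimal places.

511.44

Var(Ŷ) = N²·Var(ȳ) = N²·(1 − n/N)·s²/n.
f = 6700/31216 = 0.21463352; Var(ȳ) = 0.78536648·2.29/6700 = 2.6843123 × 10^-4.
Var(Ŷ) = 31216² · (2.6843123 × 10^-4) = 261569.77.
SE(Ŷ) = √(261569.77) = 511.44.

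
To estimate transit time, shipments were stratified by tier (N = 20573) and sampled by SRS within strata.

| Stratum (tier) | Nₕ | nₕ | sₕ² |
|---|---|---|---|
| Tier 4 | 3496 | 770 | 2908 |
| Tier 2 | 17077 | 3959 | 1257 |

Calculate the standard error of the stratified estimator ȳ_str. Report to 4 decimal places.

0.5031

Var(ȳ_str) = Σₕ Wₕ²(1 − fₕ)sₕ²/nₕ with Wₕ = Nₕ/N, N = 20573.
Tier 4: Wₕ = 0.16993146; term = 0.16993146²·(1 − 0.22025172)·2908/770 = 0.085036563.
Tier 2: Wₕ = 0.83006854; term = 0.83006854²·(1 − 0.23183229)·1257/3959 = 0.16804815.
Sum = 0.25308471.
SE = √(0.25308471) = 0.5031.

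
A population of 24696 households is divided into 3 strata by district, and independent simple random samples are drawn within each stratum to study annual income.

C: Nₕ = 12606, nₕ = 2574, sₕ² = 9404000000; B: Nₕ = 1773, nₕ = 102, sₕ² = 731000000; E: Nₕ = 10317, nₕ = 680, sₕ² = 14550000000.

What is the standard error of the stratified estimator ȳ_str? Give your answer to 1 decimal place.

2068.9

Var(ȳ_str) = Σₕ Wₕ²(1 − fₕ)sₕ²/nₕ with Wₕ = Nₕ/N, N = 24696.
C: Wₕ = 0.51044704; term = 0.51044704²·(1 − 0.20418848)·9404000000/2574 = 757557.62.
B: Wₕ = 0.07179300; term = 0.07179300²·(1 − 0.05752961)·731000000/102 = 34813.618.
E: Wₕ = 0.41775996; term = 0.41775996²·(1 − 0.06591063)·14550000000/680 = 3.4881579 × 10^6.
Sum = 4.2805291 × 10^6.
SE = √(4.2805291 × 10^6) = 2068.9.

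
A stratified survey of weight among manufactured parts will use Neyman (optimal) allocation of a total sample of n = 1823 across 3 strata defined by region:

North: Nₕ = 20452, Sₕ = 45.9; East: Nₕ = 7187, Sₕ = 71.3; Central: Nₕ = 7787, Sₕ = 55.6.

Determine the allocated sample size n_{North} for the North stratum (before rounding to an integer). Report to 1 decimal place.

908.3

Neyman allocation: nₕ = n·NₕSₕ / Σⱼ NⱼSⱼ.
Σ NⱼSⱼ = 20452·45.9 + 7187·71.3 + 7787·55.6 = 1.8841371 × 10^6.
n_{North} = 1823·20452·45.9 / (1.8841371 × 10^6) = 908.3.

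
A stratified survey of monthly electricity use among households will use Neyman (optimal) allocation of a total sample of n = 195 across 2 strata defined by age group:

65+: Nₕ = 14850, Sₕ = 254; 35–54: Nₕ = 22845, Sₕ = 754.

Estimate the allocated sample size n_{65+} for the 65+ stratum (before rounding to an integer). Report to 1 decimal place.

Neyman allocation: nₕ = n·NₕSₕ / Σⱼ NⱼSⱼ.
Σ NⱼSⱼ = 14850·254 + 22845·754 = 2.099703 × 10^7.
n_{65+} = 195·14850·254 / (2.099703 × 10^7) = 35.0.

35.0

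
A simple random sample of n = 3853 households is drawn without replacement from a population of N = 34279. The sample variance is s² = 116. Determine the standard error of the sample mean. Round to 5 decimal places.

0.16347

Under SRS without replacement, Var(ȳ) = (1 − f)·s²/n with f = n/N = 3853/34279 = 0.11240118.
Var(ȳ) = (1 − 0.11240118)·116/3853 = 0.88759882·0.030106411 = 0.026722415.
SE(ȳ) = √(0.026722415) = 0.16347.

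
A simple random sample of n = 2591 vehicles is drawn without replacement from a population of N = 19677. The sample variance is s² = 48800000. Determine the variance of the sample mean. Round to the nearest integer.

16354

Under SRS without replacement, Var(ȳ) = (1 − f)·s²/n with f = n/N = 2591/19677 = 0.13167658.
Var(ȳ) = (1 − 0.13167658)·48800000/2591 = 0.86832342·18834.427 = 16354.374.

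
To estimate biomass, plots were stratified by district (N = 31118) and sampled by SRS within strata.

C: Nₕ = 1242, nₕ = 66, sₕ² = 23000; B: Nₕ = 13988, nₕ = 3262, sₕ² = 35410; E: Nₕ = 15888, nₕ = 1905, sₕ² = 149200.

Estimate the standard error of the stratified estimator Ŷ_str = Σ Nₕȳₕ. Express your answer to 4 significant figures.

139800

Var(Ŷ_str) = Σₕ Nₕ²(1 − fₕ)sₕ²/nₕ.
C: 1242²·(1 − 66/1242)·23000/66 = 5.0899418 × 10^8.
B: 13988²·(1 − 3262/13988)·35410/3262 = 1.6286786 × 10^9.
E: 15888²·(1 − 1905/15888)·149200/1905 = 1.7399767 × 10^10.
Sum = 1.953744 × 10^10.
SE = √(1.953744 × 10^10) = 139800.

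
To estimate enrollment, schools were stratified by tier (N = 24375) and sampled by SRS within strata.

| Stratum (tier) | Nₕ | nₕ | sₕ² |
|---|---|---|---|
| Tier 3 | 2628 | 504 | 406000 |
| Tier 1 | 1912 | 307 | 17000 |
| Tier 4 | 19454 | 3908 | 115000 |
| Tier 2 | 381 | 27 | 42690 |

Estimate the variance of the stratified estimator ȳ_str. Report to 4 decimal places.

23.1920

Var(ȳ_str) = Σₕ Wₕ²(1 − fₕ)sₕ²/nₕ with Wₕ = Nₕ/N, N = 24375.
Tier 3: Wₕ = 0.10781538; term = 0.10781538²·(1 − 0.19178082)·406000/504 = 7.5680871.
Tier 1: Wₕ = 0.07844103; term = 0.07844103²·(1 − 0.16056485)·17000/307 = 0.28601198.
Tier 4: Wₕ = 0.79811282; term = 0.79811282²·(1 − 0.20088414)·115000/3908 = 14.978958.
Tier 2: Wₕ = 0.01563077; term = 0.01563077²·(1 − 0.07086614)·42690/27 = 0.35892307.
Sum = 23.19198.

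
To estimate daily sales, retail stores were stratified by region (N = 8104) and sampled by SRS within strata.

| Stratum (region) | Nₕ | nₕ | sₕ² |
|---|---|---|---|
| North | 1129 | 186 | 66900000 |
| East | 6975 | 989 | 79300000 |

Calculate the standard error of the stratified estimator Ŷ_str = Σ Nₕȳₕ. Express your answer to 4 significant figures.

1.932 × 10^6

Var(Ŷ_str) = Σₕ Nₕ²(1 − fₕ)sₕ²/nₕ.
North: 1129²·(1 − 186/1129)·66900000/186 = 3.8292949 × 10^11.
East: 6975²·(1 − 989/6975)·79300000/989 = 3.347787 × 10^12.
Sum = 3.7307165 × 10^12.
SE = √(3.7307165 × 10^12) = 1.932 × 10^6.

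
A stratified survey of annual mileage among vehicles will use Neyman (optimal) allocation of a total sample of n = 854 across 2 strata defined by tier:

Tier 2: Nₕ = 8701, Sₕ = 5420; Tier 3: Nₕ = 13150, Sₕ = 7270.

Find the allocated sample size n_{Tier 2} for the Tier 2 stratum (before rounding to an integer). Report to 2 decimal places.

282.11

Neyman allocation: nₕ = n·NₕSₕ / Σⱼ NⱼSⱼ.
Σ NⱼSⱼ = 8701·5420 + 13150·7270 = 1.4275992 × 10^8.
n_{Tier 2} = 854·8701·5420 / (1.4275992 × 10^8) = 282.11.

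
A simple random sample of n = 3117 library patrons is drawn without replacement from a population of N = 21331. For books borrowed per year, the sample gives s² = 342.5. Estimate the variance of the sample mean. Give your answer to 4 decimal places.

0.0938

Under SRS without replacement, Var(ȳ) = (1 − f)·s²/n with f = n/N = 3117/21331 = 0.14612536.
Var(ȳ) = (1 − 0.14612536)·342.5/3117 = 0.85387464·0.1098813 = 0.093824852.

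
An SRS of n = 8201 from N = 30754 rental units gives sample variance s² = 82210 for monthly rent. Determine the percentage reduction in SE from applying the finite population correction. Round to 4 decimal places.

14.3650

f = n/N = 8201/30754 = 0.26666450.
SE_no-fpc = √(s²/n) = 3.1661313; SE_fpc = √((1−f)s²/n) = 2.7113169.
Ratio = √(1−f) = 0.85635010. Reduction = 100·(1 − 0.85635010) = 14.3650%.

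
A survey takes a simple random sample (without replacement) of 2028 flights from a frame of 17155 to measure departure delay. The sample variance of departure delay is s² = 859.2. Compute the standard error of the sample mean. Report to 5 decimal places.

Under SRS without replacement, Var(ȳ) = (1 − f)·s²/n with f = n/N = 2028/17155 = 0.11821626.
Var(ȳ) = (1 − 0.11821626)·859.2/2028 = 0.88178374·0.42366864 = 0.37358412.
SE(ȳ) = √(0.37358412) = 0.61122.

0.61122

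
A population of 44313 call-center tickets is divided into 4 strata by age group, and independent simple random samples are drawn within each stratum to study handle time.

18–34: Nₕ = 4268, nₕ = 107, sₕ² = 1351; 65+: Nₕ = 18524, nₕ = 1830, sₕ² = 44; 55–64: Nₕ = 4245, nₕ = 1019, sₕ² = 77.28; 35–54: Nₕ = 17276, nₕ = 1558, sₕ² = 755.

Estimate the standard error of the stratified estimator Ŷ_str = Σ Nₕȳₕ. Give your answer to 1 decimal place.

19086.5

Var(Ŷ_str) = Σₕ Nₕ²(1 − fₕ)sₕ²/nₕ.
18–34: 4268²·(1 − 107/4268)·1351/107 = 2.2422999 × 10^8.
65+: 18524²·(1 − 1830/18524)·44/1830 = 7.4352704 × 10^6.
55–64: 4245²·(1 − 1019/4245)·77.28/1019 = 1.0385681 × 10^6.
35–54: 17276²·(1 − 1558/17276)·755/1558 = 1.3158912 × 10^8.
Sum = 3.6429295 × 10^8.
SE = √(3.6429295 × 10^8) = 19086.5.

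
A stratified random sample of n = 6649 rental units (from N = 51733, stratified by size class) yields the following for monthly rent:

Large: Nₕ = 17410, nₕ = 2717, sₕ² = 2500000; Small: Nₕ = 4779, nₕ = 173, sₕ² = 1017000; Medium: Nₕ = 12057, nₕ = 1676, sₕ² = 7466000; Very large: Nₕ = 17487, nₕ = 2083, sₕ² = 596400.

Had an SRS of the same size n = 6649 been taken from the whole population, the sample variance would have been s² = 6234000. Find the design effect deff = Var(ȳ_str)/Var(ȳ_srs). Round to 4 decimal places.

0.4571

Var(ȳ_str) = Σ Wₕ²(1−fₕ)sₕ²/nₕ with Wₕ = Nₕ/51733:
  Large: (17410/51733)²·(1−2717/17410)·2500000/2717 = 87.947661
  Small: (4779/51733)²·(1−173/4779)·1017000/173 = 48.350446
  Medium: (12057/51733)²·(1−1676/12057)·7466000/1676 = 208.33253
  Very large: (17487/51733)²·(1−2083/17487)·596400/2083 = 28.817869
  → Var(ȳ_str) = 373.44851.
Var(ȳ_srs) = (1 − 6649/51733)·6234000/6649 = 817.08125.
deff = 373.44851 / 817.08125 = 0.4571.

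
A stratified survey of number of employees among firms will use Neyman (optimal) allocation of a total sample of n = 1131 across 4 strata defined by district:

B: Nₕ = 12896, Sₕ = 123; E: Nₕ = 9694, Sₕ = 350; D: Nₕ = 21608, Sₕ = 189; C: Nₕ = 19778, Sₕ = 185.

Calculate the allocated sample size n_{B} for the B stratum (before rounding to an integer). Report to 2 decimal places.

Neyman allocation: nₕ = n·NₕSₕ / Σⱼ NⱼSⱼ.
Σ NⱼSⱼ = 12896·123 + 9694·350 + 21608·189 + 19778·185 = 1.272195 × 10^7.
n_{B} = 1131·12896·123 / (1.272195 × 10^7) = 141.02.

141.02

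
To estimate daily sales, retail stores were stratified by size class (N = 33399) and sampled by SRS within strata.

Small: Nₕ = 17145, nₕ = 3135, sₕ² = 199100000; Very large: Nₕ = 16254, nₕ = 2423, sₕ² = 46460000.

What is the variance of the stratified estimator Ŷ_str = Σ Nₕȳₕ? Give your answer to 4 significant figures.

Var(Ŷ_str) = Σₕ Nₕ²(1 − fₕ)sₕ²/nₕ.
Small: 17145²·(1 − 3135/17145)·199100000/3135 = 1.5254899 × 10^13.
Very large: 16254²·(1 − 2423/16254)·46460000/2423 = 4.3106189 × 10^12.
Sum = 1.9565518 × 10^13.

1.957 × 10^13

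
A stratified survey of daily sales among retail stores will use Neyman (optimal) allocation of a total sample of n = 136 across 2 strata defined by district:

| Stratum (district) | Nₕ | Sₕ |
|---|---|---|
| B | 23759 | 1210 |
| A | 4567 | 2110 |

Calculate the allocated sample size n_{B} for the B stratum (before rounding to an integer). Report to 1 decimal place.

Neyman allocation: nₕ = n·NₕSₕ / Σⱼ NⱼSⱼ.
Σ NⱼSⱼ = 23759·1210 + 4567·2110 = 3.838476 × 10^7.
n_{B} = 136·23759·1210 / (3.838476 × 10^7) = 101.9.

101.9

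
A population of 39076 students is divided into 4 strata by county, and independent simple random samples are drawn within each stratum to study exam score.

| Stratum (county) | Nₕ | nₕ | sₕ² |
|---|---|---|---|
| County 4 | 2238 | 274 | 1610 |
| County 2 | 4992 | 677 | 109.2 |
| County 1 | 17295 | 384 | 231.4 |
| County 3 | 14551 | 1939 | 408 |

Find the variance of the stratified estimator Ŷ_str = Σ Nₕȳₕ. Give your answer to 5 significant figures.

Var(Ŷ_str) = Σₕ Nₕ²(1 − fₕ)sₕ²/nₕ.
County 4: 2238²·(1 − 274/2238)·1610/274 = 2.5827173 × 10^7.
County 2: 4992²·(1 − 677/4992)·109.2/677 = 3.4744762 × 10^6.
County 1: 17295²·(1 − 384/17295)·231.4/384 = 1.762471 × 10^8.
County 3: 14551²·(1 − 1939/14551)·408/1939 = 3.8615277 × 10^7.
Sum = 2.4416403 × 10^8.

2.4416 × 10^8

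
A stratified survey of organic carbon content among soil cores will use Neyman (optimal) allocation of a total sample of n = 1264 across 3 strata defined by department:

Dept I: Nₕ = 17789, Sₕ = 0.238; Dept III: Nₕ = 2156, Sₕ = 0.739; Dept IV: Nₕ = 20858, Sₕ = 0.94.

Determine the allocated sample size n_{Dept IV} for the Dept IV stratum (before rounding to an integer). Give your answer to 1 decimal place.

974.4

Neyman allocation: nₕ = n·NₕSₕ / Σⱼ NⱼSⱼ.
Σ NⱼSⱼ = 17789·0.238 + 2156·0.739 + 20858·0.94 = 25433.586.
n_{Dept IV} = 1264·20858·0.94 / 25433.586 = 974.4.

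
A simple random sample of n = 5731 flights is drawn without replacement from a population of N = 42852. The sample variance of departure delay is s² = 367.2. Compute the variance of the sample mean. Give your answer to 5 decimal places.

0.05550

Under SRS without replacement, Var(ȳ) = (1 − f)·s²/n with f = n/N = 5731/42852 = 0.13373938.
Var(ȳ) = (1 − 0.13373938)·367.2/5731 = 0.86626062·0.064072588 = 0.055503559.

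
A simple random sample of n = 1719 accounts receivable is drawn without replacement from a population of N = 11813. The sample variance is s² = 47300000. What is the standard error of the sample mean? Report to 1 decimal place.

153.3

Under SRS without replacement, Var(ȳ) = (1 − f)·s²/n with f = n/N = 1719/11813 = 0.14551765.
Var(ȳ) = (1 − 0.14551765)·47300000/1719 = 0.85448235·27515.998 = 23511.934.
SE(ȳ) = √(23511.934) = 153.3.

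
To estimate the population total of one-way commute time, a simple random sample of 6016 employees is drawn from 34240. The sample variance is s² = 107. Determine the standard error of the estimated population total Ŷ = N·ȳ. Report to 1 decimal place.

Var(Ŷ) = N²·Var(ȳ) = N²·(1 − n/N)·s²/n.
f = 6016/34240 = 0.17570093; Var(ȳ) = 0.82429907·107/6016 = 0.014660904.
Var(Ŷ) = 34240² · 0.014660904 = 1.7188115 × 10^7.
SE(Ŷ) = √(1.7188115 × 10^7) = 4145.9.

4145.9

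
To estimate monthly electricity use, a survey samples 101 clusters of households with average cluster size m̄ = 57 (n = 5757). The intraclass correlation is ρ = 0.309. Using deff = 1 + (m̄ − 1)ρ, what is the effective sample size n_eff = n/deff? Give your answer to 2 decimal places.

314.52

deff = 1 + (57 − 1)·0.309 = 1 + 17.304 = 18.304.
n_eff = 5757 / 18.304 = 314.52.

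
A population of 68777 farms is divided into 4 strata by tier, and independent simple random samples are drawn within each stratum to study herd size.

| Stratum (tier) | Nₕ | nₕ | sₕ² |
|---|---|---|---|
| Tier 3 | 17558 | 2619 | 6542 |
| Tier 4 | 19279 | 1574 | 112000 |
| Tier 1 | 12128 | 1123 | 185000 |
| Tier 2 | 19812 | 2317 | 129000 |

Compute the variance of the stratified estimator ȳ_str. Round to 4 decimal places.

14.0009

Var(ȳ_str) = Σₕ Wₕ²(1 − fₕ)sₕ²/nₕ with Wₕ = Nₕ/N, N = 68777.
Tier 3: Wₕ = 0.25528883; term = 0.25528883²·(1 − 0.14916277)·6542/2619 = 0.13851128.
Tier 4: Wₕ = 0.28031173; term = 0.28031173²·(1 − 0.08164324)·112000/1574 = 5.1346078.
Tier 1: Wₕ = 0.17633802; term = 0.17633802²·(1 − 0.09259565)·185000/1123 = 4.6481994.
Tier 2: Wₕ = 0.28806142; term = 0.28806142²·(1 − 0.11694932)·129000/2317 = 4.0796179.
Sum = 14.000936.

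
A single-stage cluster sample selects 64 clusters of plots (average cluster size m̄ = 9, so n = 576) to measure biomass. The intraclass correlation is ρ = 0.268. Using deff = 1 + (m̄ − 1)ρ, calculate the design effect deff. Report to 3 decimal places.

deff = 1 + (9 − 1)·0.268 = 1 + 2.144 = 3.144.

3.144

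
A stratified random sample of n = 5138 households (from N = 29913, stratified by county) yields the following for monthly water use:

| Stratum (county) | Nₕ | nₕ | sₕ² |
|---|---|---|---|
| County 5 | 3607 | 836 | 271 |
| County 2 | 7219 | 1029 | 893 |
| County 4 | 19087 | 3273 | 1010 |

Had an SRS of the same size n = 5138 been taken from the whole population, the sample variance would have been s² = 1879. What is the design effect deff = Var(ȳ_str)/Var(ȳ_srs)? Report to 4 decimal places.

Var(ȳ_str) = Σ Wₕ²(1−fₕ)sₕ²/nₕ with Wₕ = Nₕ/29913:
  County 5: (3607/29913)²·(1−836/3607)·271/836 = 0.0036209768
  County 2: (7219/29913)²·(1−1029/7219)·893/1029 = 0.043339494
  County 4: (19087/29913)²·(1−3273/19087)·1010/3273 = 0.10409619
  → Var(ȳ_str) = 0.15105666.
Var(ȳ_srs) = (1 − 5138/29913)·1879/5138 = 0.302891.
deff = 0.15105666 / 0.302891 = 0.4987.

0.4987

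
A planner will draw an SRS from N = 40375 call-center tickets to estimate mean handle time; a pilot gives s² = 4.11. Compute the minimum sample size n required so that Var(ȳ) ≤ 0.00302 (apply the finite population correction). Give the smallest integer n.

1317

Without fpc, n₀ = s²/D = 4.11/0.00302 = 1360.9272.
With fpc, (1 − n/N)·s²/n ≤ D requires n ≥ n₀/(1 + n₀/N) = 1360.9272/(1 + 1360.9272/40375) = 1316.5500.
Rounding up, n = 1317.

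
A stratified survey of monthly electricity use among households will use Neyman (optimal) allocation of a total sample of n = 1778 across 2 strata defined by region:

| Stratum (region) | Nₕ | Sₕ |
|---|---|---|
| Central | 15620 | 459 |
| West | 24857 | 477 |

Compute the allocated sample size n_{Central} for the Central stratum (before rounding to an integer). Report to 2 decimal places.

669.99

Neyman allocation: nₕ = n·NₕSₕ / Σⱼ NⱼSⱼ.
Σ NⱼSⱼ = 15620·459 + 24857·477 = 1.9026369 × 10^7.
n_{Central} = 1778·15620·459 / (1.9026369 × 10^7) = 669.99.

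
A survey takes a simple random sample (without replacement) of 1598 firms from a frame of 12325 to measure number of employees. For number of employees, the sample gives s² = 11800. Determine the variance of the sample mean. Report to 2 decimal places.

6.43

Under SRS without replacement, Var(ȳ) = (1 − f)·s²/n with f = n/N = 1598/12325 = 0.12965517.
Var(ȳ) = (1 − 0.12965517)·11800/1598 = 0.87034483·7.3842303 = 6.4268266.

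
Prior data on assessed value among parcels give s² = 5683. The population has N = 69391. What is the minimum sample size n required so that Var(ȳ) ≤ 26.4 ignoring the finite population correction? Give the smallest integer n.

Without fpc, n₀ = s²/D = 5683/26.4 = 215.2652.
Rounding up, n = 216.

216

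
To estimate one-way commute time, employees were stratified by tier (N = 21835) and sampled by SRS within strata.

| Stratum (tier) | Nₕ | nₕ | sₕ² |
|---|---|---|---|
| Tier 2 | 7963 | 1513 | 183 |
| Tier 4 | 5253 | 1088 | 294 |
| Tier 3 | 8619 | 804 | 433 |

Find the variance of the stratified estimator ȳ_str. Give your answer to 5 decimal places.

0.10152

Var(ȳ_str) = Σₕ Wₕ²(1 − fₕ)sₕ²/nₕ with Wₕ = Nₕ/N, N = 21835.
Tier 2: Wₕ = 0.36468972; term = 0.36468972²·(1 − 0.19000377)·183/1513 = 0.013029934.
Tier 4: Wₕ = 0.24057706; term = 0.24057706²·(1 − 0.20711974)·294/1088 = 0.012400364.
Tier 3: Wₕ = 0.39473323; term = 0.39473323²·(1 − 0.09328228)·433/804 = 0.07608715.
Sum = 0.10151745.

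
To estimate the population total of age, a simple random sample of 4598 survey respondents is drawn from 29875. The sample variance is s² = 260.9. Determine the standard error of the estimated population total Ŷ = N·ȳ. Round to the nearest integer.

Var(Ŷ) = N²·Var(ȳ) = N²·(1 − n/N)·s²/n.
f = 4598/29875 = 0.15390795; Var(ȳ) = 0.84609205·260.9/4598 = 0.048009007.
Var(Ŷ) = 29875² · 0.048009007 = 4.2848789 × 10^7.
SE(Ŷ) = √(4.2848789 × 10^7) = 6546.

6546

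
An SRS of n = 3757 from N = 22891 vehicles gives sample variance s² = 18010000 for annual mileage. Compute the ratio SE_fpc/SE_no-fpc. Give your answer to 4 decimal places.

0.9143

f = n/N = 3757/22891 = 0.16412564.
SE_no-fpc = √(s²/n) = 69.236684; SE_fpc = √((1−f)s²/n) = 63.300445.
Ratio = √(1−f) = 0.91426165.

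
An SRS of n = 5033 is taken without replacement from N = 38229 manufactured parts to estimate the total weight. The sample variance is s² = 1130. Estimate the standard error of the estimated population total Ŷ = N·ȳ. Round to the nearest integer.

16880

Var(Ŷ) = N²·Var(ȳ) = N²·(1 − n/N)·s²/n.
f = 5033/38229 = 0.13165398; Var(ȳ) = 0.86834602·1130/5033 = 0.19495947.
Var(Ŷ) = 38229² · 0.19495947 = 2.8492477 × 10^8.
SE(Ŷ) = √(2.8492477 × 10^8) = 16880.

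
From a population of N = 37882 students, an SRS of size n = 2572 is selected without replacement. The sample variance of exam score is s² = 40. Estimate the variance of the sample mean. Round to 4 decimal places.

0.0145

Under SRS without replacement, Var(ȳ) = (1 − f)·s²/n with f = n/N = 2572/37882 = 0.06789504.
Var(ȳ) = (1 − 0.06789504)·40/2572 = 0.93210496·0.0155521 = 0.014496189.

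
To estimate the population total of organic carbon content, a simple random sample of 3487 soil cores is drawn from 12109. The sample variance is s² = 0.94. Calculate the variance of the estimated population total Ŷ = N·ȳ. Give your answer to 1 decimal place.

Var(Ŷ) = N²·Var(ȳ) = N²·(1 − n/N)·s²/n.
f = 3487/12109 = 0.28796763; Var(ȳ) = 0.71203237·0.94/3487 = 1.9194449 × 10^-4.
Var(Ŷ) = 12109² · (1.9194449 × 10^-4) = 28144.414.

28144.4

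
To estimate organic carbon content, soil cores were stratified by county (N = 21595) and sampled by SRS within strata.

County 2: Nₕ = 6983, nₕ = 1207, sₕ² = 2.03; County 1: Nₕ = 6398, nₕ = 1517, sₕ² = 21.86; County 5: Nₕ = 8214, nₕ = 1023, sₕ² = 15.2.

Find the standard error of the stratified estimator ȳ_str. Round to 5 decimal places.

Var(ȳ_str) = Σₕ Wₕ²(1 − fₕ)sₕ²/nₕ with Wₕ = Nₕ/N, N = 21595.
County 2: Wₕ = 0.32336189; term = 0.32336189²·(1 − 0.17284835)·2.03/1207 = 1.4546268 × 10^-4.
County 1: Wₕ = 0.29627229; term = 0.29627229²·(1 − 0.23710535)·21.86/1517 = 9.649642 × 10^-4.
County 5: Wₕ = 0.38036583; term = 0.38036583²·(1 − 0.12454346)·15.2/1023 = 0.0018819389.
Sum = 0.0029923658.
SE = √(0.0029923658) = 0.05470.

0.05470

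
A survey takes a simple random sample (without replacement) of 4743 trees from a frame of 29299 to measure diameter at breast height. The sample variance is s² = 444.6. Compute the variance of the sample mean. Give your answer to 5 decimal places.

0.07856

Under SRS without replacement, Var(ȳ) = (1 − f)·s²/n with f = n/N = 4743/29299 = 0.16188266.
Var(ȳ) = (1 − 0.16188266)·444.6/4743 = 0.83811734·0.09373814 = 0.078563561.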